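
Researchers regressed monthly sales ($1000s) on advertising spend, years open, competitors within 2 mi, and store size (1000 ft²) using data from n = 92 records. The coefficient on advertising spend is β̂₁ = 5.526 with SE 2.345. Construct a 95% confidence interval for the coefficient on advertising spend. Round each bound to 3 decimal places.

df = n − k − 1 = 92 − 4 − 1 = 87.
t* = t_{0.025, 87} = 1.987608.
Margin = t* × SE = 1.987608 × 2.345 = 4.66094.
CI: 5.526 ± 4.66094 → (0.865, 10.187).
With 95% confidence, each one-unit increase in advertising spend is associated with a change of between 0.865 and 10.187 $1000s in monthly sales, holding the other predictors fixed.

(0.865, 10.187)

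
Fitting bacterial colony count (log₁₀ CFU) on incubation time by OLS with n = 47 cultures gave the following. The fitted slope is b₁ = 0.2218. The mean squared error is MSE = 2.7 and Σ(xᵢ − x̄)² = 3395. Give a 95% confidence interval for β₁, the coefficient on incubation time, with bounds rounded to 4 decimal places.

(0.1650, 0.2786)

SE(b₁) = √(MSE/Sₓₓ) = √(2.7/3395) = 0.0282008.
df = n − 2 = 45.
t* = t_{0.025, 45} = 2.014103.
Margin = t* × SE = 2.014103 × 0.0282008 = 0.056799.
CI: 0.2218 ± 0.056799 → (0.1650, 0.2786).
With 95% confidence, each one-unit increase in incubation time is associated with a change of between 0.1650 and 0.2786 log₁₀ CFU in bacterial colony count.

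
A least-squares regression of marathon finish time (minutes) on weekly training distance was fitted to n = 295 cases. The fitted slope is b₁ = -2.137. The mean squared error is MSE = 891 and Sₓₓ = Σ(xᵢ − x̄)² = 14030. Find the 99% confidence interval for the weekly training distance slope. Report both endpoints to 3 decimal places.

(-2.790, -1.484)

SE(b₁) = √(MSE/Sₓₓ) = √(891/14030) = 0.252005.
df = n − 2 = 293.
t* = t_{0.005, 293} = 2.592713.
Margin = t* × SE = 2.592713 × 0.252005 = 0.65338.
CI: -2.137 ± 0.65338 → (-2.790, -1.484).
With 99% confidence, each one-unit increase in weekly training distance is associated with a change of between -2.790 and -1.484 minutes in marathon finish time.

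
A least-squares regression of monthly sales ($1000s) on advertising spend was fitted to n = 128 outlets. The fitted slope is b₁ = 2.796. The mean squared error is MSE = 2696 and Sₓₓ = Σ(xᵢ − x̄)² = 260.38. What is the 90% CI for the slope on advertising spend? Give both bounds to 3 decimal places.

(-2.536, 8.128)

SE(b₁) = √(MSE/Sₓₓ) = √(2696/260.38) = 3.21778.
df = n − 2 = 126.
t* = t_{0.05, 126} = 1.657037.
Margin = t* × SE = 1.657037 × 3.21778 = 5.33198.
CI: 2.796 ± 5.33198 → (-2.536, 8.128).
With 90% confidence, each one-unit increase in advertising spend is associated with a change of between -2.536 and 8.128 $1000s in monthly sales.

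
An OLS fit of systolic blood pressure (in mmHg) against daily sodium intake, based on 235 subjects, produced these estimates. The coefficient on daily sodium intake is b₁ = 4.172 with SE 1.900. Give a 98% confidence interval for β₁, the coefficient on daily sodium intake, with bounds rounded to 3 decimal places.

(-0.279, 8.623)

df = n − 2 = 235 − 2 = 233.
t* = t_{0.01, 233} = 2.342458.
Margin = t* × SE = 2.342458 × 1.900 = 4.45067.
CI: 4.172 ± 4.45067 → (-0.279, 8.623).
With 98% confidence, each one-unit increase in daily sodium intake is associated with a change of between -0.279 and 8.623 mmHg in systolic blood pressure.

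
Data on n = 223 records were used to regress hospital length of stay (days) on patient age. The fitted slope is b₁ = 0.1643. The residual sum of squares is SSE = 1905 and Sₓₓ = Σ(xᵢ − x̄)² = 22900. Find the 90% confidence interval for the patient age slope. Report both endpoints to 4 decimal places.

(0.1323, 0.1963)

MSE = SSE/(n − 2) = 1905/221 = 8.61991.
SE(b₁) = √(MSE/Sₓₓ) = √(8.61991/22900) = 0.0194014.
df = n − 2 = 221.
t* = t_{0.05, 221} = 1.651778.
Margin = t* × SE = 1.651778 × 0.0194014 = 0.032047.
CI: 0.1643 ± 0.032047 → (0.1323, 0.1963).
With 90% confidence, each one-unit increase in patient age is associated with a change of between 0.1323 and 0.1963 days in hospital length of stay.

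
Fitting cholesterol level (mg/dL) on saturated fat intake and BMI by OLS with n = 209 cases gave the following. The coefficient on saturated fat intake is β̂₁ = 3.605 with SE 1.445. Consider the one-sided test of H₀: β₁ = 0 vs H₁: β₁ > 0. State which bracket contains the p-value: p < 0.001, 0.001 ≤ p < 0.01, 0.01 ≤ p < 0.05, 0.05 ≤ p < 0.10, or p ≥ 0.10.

0.001 ≤ p < 0.01

t = 3.605 / 1.445 = 2.495.
df = n − k − 1 = 209 − 2 − 1 = 206.
One-sided p = P(T_{206} > t) ≈ 0.0067.
So 0.001 ≤ p < 0.01.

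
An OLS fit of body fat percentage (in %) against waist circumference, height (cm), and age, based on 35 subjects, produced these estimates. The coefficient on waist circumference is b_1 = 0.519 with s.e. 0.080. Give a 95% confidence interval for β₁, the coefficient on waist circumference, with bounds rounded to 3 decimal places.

(0.356, 0.682)

df = n − k − 1 = 35 − 3 − 1 = 31.
t* = t_{0.025, 31} = 2.039513.
Margin = t* × SE = 2.039513 × 0.080 = 0.16316.
CI: 0.519 ± 0.16316 → (0.356, 0.682).
With 95% confidence, each one-unit increase in waist circumference is associated with a change of between 0.356 and 0.682 % in body fat percentage, holding the other predictors fixed.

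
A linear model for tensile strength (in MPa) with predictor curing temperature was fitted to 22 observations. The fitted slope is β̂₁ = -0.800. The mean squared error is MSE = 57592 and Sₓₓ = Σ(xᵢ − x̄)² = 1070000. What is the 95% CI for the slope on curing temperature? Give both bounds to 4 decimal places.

SE(β̂₁) = √(MSE/Sₓₓ) = √(57592/1070000) = 0.232001.
df = n − 2 = 20.
t* = t_{0.025, 20} = 2.085963.
Margin = t* × SE = 2.085963 × 0.232001 = 0.483945.
CI: -0.800 ± 0.483945 → (-1.2839, -0.3161).
With 95% confidence, each one-unit increase in curing temperature is associated with a change of between -1.2839 and -0.3161 MPa in tensile strength.

(-1.2839, -0.3161)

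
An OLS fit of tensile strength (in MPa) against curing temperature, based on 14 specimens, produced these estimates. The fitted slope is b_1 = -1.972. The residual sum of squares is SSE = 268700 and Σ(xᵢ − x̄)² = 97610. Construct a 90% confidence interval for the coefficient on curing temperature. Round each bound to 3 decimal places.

MSE = SSE/(n − 2) = 268700/12 = 22391.7.
SE(b_1) = √(MSE/Sₓₓ) = √(22391.7/97610) = 0.478956.
df = n − 2 = 12.
t* = t_{0.05, 12} = 1.782288.
Margin = t* × SE = 1.782288 × 0.478956 = 0.85364.
CI: -1.972 ± 0.85364 → (-2.826, -1.118).
With 90% confidence, each one-unit increase in curing temperature is associated with a change of between -2.826 and -1.118 MPa in tensile strength.

(-2.826, -1.118)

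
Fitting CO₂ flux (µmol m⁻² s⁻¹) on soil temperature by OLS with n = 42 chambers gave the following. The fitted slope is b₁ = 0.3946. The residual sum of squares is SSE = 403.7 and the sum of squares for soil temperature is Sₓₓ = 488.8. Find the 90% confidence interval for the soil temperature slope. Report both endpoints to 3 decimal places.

MSE = SSE/(n − 2) = 403.7/40 = 10.0925.
SE(b₁) = √(MSE/Sₓₓ) = √(10.0925/488.8) = 0.143692.
df = n − 2 = 40.
t* = t_{0.05, 40} = 1.683851.
Margin = t* × SE = 1.683851 × 0.143692 = 0.24196.
CI: 0.3946 ± 0.24196 → (0.153, 0.637).
With 90% confidence, each one-unit increase in soil temperature is associated with a change of between 0.153 and 0.637 µmol m⁻² s⁻¹ in CO₂ flux.

(0.153, 0.637)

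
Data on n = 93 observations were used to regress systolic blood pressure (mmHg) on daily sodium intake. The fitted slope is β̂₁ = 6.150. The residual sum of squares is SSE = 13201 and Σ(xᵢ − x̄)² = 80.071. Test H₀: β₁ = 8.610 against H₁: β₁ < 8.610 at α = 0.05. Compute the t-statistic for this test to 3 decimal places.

MSE = SSE/(n − 2) = 13201/91 = 145.066.
SE(β̂₁) = √(MSE/Sₓₓ) = √(145.066/80.071) = 1.346.
t = (6.150 − 8.610) / 1.346 = -1.828.
df = n − 2 = 91.
One-sided p ≈ 0.0354, which is < 0.05, so reject H₀.
There is evidence that the true slope on daily sodium intake is below 8.610 mmHg per unit.

t = -1.828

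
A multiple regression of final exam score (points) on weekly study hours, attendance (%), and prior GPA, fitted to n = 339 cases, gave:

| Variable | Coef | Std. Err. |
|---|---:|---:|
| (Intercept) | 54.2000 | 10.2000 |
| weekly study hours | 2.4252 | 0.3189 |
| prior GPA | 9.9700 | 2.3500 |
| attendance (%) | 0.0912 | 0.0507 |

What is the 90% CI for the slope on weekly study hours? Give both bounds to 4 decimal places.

Read off: b = 2.4252, SE = 0.3189 for weekly study hours.
df = n − k − 1 = 339 − 3 − 1 = 335.
t* = t_{0.05, 335} = 1.649415.
Margin = t* × SE = 1.649415 × 0.3189 = 0.525998.
CI: 2.4252 ± 0.525998 → (1.8992, 2.9512).

(1.8992, 2.9512)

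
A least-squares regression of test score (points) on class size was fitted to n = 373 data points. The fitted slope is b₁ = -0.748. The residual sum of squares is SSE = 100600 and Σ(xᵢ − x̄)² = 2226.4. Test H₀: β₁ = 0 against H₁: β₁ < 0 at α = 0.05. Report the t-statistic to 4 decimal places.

t = -2.1433

MSE = SSE/(n − 2) = 100600/371 = 271.159.
SE(b₁) = √(MSE/Sₓₓ) = √(271.159/2226.4) = 0.348988.
t = -0.748 / 0.348988 = -2.1433.
df = n − 2 = 371.
One-sided p ≈ 0.0164, which is < 0.05, so reject H₀.
There is evidence that the true slope on class size is negative.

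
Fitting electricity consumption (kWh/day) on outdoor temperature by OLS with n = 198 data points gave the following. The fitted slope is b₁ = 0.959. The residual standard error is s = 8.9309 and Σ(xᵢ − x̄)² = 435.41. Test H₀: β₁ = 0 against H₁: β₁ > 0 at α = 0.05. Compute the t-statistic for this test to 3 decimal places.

SE(b₁) = s/√Sₓₓ = 8.9309/√435.41 = 0.428002.
t = 0.959 / 0.428002 = 2.241.
df = n − 2 = 196.
One-sided p ≈ 0.0131, which is < 0.05, so reject H₀.
There is evidence that the true slope on outdoor temperature is positive.

t = 2.241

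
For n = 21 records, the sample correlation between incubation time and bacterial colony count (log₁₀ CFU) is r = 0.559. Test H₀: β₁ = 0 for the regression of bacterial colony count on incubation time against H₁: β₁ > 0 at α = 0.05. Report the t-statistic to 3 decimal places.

t = r·√(n − 2)/√(1 − r²) = 0.559·√19/√0.687519 = 2.939.
df = n − 2 = 19.
One-sided p ≈ 0.0042, which is < 0.05, so reject H₀.
There is evidence of a linear association between incubation time and bacterial colony count.

t = 2.939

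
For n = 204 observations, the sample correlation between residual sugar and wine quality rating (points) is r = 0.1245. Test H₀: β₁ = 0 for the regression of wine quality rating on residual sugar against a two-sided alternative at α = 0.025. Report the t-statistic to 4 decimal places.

t = 1.7834

t = r·√(n − 2)/√(1 − r²) = 0.1245·√202/√0.9845 = 1.7834.
df = n − 2 = 202.
Two-sided p ≈ 0.0760, which is ≥ 0.025, so fail to reject H₀.
The data do not give significant evidence of a linear association between residual sugar and wine quality rating.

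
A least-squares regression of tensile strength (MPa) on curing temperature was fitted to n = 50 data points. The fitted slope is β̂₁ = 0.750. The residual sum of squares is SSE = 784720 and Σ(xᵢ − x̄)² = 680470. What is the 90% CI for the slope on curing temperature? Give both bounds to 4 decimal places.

(0.4900, 1.0100)

MSE = SSE/(n − 2) = 784720/48 = 16348.3.
SE(β̂₁) = √(MSE/Sₓₓ) = √(16348.3/680470) = 0.155.
df = n − 2 = 48.
t* = t_{0.05, 48} = 1.677224.
Margin = t* × SE = 1.677224 × 0.155 = 0.259970.
CI: 0.750 ± 0.259970 → (0.4900, 1.0100).
With 90% confidence, each one-unit increase in curing temperature is associated with a change of between 0.4900 and 1.0100 MPa in tensile strength.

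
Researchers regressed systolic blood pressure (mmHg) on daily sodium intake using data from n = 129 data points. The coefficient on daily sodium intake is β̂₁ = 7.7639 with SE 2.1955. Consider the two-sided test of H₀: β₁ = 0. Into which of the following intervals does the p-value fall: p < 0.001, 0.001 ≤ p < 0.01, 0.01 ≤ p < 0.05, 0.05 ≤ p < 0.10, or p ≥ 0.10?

t = 7.7639 / 2.1955 = 3.536.
df = n − 2 = 129 − 2 = 127.
Two-sided p = 2·P(T_{127} > |t|) ≈ 0.0006.
So p < 0.001.

p < 0.001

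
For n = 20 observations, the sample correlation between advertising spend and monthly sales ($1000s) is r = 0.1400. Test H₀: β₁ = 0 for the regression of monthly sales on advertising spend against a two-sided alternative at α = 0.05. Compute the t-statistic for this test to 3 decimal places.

t = 0.600

t = r·√(n − 2)/√(1 − r²) = 0.1400·√18/√0.9804 = 0.600.
df = n − 2 = 18.
Two-sided p ≈ 0.5561, which is ≥ 0.05, so fail to reject H₀.
The data do not give significant evidence of a linear association between advertising spend and monthly sales.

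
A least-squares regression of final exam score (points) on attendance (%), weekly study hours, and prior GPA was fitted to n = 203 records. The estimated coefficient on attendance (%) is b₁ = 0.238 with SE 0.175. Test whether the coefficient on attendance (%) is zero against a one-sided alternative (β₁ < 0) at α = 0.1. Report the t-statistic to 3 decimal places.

t = 1.360

H₀: β₁ = 0 vs H₁: β₁ < 0.
t = (b₁ − β₁⁰)/SE = 0.238 / 0.175 = 1.360.
df = n − k − 1 = 203 − 3 − 1 = 199.
One-sided p ≈ 0.9123, which is ≥ 0.1, so fail to reject H₀.
The data do not give significant evidence that the true slope on attendance (%) is negative, holding the other predictors fixed.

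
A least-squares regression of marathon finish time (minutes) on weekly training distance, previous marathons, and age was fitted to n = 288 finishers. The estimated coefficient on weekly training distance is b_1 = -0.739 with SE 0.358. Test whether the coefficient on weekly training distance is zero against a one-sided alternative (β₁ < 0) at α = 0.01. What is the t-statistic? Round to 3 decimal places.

t = -2.064

H₀: β₁ = 0 vs H₁: β₁ < 0.
t = (b_1 − β₁⁰)/SE = -0.739 / 0.358 = -2.064.
df = n − k − 1 = 288 − 3 − 1 = 284.
One-sided p ≈ 0.0200, which is ≥ 0.01, so fail to reject H₀.
The data do not give significant evidence that the true slope on weekly training distance is negative, holding the other predictors fixed.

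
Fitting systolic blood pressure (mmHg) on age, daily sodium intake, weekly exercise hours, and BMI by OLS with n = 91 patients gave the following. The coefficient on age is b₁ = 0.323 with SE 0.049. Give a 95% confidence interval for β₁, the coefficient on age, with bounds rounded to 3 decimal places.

(0.226, 0.420)

df = n − k − 1 = 91 − 4 − 1 = 86.
t* = t_{0.025, 86} = 1.987934.
Margin = t* × SE = 1.987934 × 0.049 = 0.09741.
CI: 0.323 ± 0.09741 → (0.226, 0.420).
With 95% confidence, each one-unit increase in age is associated with a change of between 0.226 and 0.420 mmHg in systolic blood pressure, holding the other predictors fixed.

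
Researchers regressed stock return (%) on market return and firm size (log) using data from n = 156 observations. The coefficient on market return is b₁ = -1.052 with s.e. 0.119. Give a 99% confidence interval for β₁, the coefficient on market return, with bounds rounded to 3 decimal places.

df = n − k − 1 = 156 − 2 − 1 = 153.
t* = t_{0.005, 153} = 2.608344.
Margin = t* × SE = 2.608344 × 0.119 = 0.31039.
CI: -1.052 ± 0.31039 → (-1.362, -0.742).
With 99% confidence, each one-unit increase in market return is associated with a change of between -1.362 and -0.742 % in stock return, holding the other predictors fixed.

(-1.362, -0.742)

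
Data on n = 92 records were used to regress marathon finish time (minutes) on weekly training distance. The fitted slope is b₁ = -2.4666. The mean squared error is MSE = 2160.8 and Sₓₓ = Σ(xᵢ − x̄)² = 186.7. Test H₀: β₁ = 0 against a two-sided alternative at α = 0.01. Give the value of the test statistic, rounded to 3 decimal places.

SE(b₁) = √(MSE/Sₓₓ) = √(2160.8/186.7) = 3.40201.
t = -2.4666 / 3.40201 = -0.725.
df = n − 2 = 90.
Two-sided p ≈ 0.4703, which is ≥ 0.01, so fail to reject H₀.
The data do not give significant evidence of an association between weekly training distance and marathon finish time.

t = -0.725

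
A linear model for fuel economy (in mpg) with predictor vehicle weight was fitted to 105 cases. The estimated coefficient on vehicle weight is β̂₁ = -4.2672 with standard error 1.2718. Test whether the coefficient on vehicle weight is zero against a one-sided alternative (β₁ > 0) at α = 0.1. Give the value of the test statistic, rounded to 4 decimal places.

H₀: β₁ = 0 vs H₁: β₁ > 0.
t = (β̂₁ − β₁⁰)/SE = -4.2672 / 1.2718 = -3.3552.
df = n − 2 = 105 − 2 = 103.
One-sided p ≈ 0.9994, which is ≥ 0.1, so fail to reject H₀.
The data do not give significant evidence that the true slope on vehicle weight is positive.

t = -3.3552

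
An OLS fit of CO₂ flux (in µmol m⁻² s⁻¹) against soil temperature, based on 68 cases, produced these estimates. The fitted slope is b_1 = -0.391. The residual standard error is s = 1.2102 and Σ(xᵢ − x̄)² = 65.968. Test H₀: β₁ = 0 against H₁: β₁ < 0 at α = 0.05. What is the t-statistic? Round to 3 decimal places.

SE(b_1) = s/√Sₓₓ = 1.2102/√65.968 = 0.149001.
t = -0.391 / 0.149001 = -2.624.
df = n − 2 = 66.
One-sided p ≈ 0.0054, which is < 0.05, so reject H₀.
There is evidence that the true slope on soil temperature is negative.

t = -2.624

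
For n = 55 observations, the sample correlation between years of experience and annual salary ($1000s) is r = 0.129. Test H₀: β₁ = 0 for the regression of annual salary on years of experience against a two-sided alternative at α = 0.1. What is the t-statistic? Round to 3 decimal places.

t = 0.947

t = r·√(n − 2)/√(1 − r²) = 0.129·√53/√0.983359 = 0.947.
df = n − 2 = 53.
Two-sided p ≈ 0.3479, which is ≥ 0.1, so fail to reject H₀.
The data do not give significant evidence of a linear association between years of experience and annual salary.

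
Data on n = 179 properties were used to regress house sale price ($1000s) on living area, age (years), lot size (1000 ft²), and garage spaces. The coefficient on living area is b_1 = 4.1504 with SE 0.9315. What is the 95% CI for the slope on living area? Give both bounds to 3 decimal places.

(2.312, 5.989)

df = n − k − 1 = 179 − 4 − 1 = 174.
t* = t_{0.025, 174} = 1.973691.
Margin = t* × SE = 1.973691 × 0.9315 = 1.83849.
CI: 4.1504 ± 1.83849 → (2.312, 5.989).
With 95% confidence, each one-unit increase in living area is associated with a change of between 2.312 and 5.989 $1000s in house sale price, holding the other predictors fixed.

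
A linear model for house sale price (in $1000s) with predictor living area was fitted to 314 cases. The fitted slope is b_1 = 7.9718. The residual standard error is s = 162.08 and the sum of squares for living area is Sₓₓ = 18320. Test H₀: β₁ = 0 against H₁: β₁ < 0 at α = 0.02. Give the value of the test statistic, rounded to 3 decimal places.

t = 6.657

SE(b_1) = s/√Sₓₓ = 162.08/√18320 = 1.19748.
t = 7.9718 / 1.19748 = 6.657.
df = n − 2 = 312.
One-sided p ≈ 1.0000, which is ≥ 0.02, so fail to reject H₀.
The data do not give significant evidence that the true slope on living area is negative.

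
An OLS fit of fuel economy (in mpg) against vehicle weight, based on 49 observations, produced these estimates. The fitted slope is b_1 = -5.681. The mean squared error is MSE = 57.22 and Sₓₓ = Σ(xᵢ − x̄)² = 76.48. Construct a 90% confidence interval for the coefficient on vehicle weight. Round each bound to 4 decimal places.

(-7.1324, -4.2296)

SE(b_1) = √(MSE/Sₓₓ) = √(57.22/76.48) = 0.864968.
df = n − 2 = 47.
t* = t_{0.05, 47} = 1.677927.
Margin = t* × SE = 1.677927 × 0.864968 = 1.451353.
CI: -5.681 ± 1.451353 → (-7.1324, -4.2296).
With 90% confidence, each one-unit increase in vehicle weight is associated with a change of between -7.1324 and -4.2296 mpg in fuel economy.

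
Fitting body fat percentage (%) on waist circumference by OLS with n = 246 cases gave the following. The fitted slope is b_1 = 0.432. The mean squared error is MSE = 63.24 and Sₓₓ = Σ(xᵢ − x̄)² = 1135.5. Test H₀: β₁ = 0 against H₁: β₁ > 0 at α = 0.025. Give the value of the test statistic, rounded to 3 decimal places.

SE(b_1) = √(MSE/Sₓₓ) = √(63.24/1135.5) = 0.235995.
t = 0.432 / 0.235995 = 1.831.
df = n − 2 = 244.
One-sided p ≈ 0.0342, which is ≥ 0.025, so fail to reject H₀.
The data do not give significant evidence that the true slope on waist circumference is positive.

t = 1.831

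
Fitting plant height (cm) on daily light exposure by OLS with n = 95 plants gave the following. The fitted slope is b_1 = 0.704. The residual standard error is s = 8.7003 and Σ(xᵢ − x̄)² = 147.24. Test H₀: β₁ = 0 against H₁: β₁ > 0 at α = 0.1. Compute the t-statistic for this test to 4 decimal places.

t = 0.9819

SE(b_1) = s/√Sₓₓ = 8.7003/√147.24 = 0.717004.
t = 0.704 / 0.717004 = 0.9819.
df = n − 2 = 93.
One-sided p ≈ 0.1644, which is ≥ 0.1, so fail to reject H₀.
The data do not give significant evidence that the true slope on daily light exposure is positive.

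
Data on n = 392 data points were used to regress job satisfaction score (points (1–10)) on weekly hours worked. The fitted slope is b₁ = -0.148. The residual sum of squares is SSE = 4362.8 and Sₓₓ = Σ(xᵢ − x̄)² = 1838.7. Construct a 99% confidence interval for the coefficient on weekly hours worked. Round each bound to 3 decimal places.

MSE = SSE/(n − 2) = 4362.8/390 = 11.1867.
SE(b₁) = √(MSE/Sₓₓ) = √(11.1867/1838.7) = 0.0780001.
df = n − 2 = 390.
t* = t_{0.005, 390} = 2.588494.
Margin = t* × SE = 2.588494 × 0.0780001 = 0.20190.
CI: -0.148 ± 0.20190 → (-0.350, 0.054).
With 99% confidence, each one-unit increase in weekly hours worked is associated with a change of between -0.350 and 0.054 points (1–10) in job satisfaction score.

(-0.350, 0.054)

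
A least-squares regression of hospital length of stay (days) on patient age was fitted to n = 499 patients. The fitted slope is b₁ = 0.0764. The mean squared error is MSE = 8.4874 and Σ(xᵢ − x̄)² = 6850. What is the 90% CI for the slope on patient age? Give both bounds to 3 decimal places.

(0.018, 0.134)

SE(b₁) = √(MSE/Sₓₓ) = √(8.4874/6850) = 0.0352.
df = n − 2 = 497.
t* = t_{0.05, 497} = 1.647925.
Margin = t* × SE = 1.647925 × 0.0352 = 0.05801.
CI: 0.0764 ± 0.05801 → (0.018, 0.134).
With 90% confidence, each one-unit increase in patient age is associated with a change of between 0.018 and 0.134 days in hospital length of stay.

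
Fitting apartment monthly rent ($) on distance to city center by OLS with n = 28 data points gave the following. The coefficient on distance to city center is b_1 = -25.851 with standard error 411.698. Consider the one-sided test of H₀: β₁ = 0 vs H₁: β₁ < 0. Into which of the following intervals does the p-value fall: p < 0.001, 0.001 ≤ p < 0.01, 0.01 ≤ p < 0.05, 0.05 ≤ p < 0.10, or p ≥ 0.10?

p ≥ 0.10

t = -25.851 / 411.698 = -0.063.
df = n − 2 = 28 − 2 = 26.
One-sided p = P(T_{26} < t) ≈ 0.4752.
So p ≥ 0.10.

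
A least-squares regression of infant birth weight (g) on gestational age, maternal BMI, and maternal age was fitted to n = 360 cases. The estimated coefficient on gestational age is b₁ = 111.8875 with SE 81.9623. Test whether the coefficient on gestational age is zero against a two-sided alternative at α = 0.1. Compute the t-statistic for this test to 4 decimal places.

H₀: β₁ = 0 vs H₁: β₁ ≠ 0.
t = (b₁ − β₁⁰)/SE = 111.8875 / 81.9623 = 1.3651.
df = n − k − 1 = 360 − 3 − 1 = 356.
Two-sided p ≈ 0.1731, which is ≥ 0.1, so fail to reject H₀.
The data do not give significant evidence of an association between gestational age and infant birth weight, after adjusting for the other predictors.

t = 1.3651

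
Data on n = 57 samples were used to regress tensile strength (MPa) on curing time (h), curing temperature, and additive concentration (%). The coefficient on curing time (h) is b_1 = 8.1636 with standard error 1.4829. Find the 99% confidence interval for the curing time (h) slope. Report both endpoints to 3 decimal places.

df = n − k − 1 = 57 − 3 − 1 = 53.
t* = t_{0.005, 53} = 2.671823.
Margin = t* × SE = 2.671823 × 1.4829 = 3.96205.
CI: 8.1636 ± 3.96205 → (4.202, 12.126).
With 99% confidence, each one-unit increase in curing time (h) is associated with a change of between 4.202 and 12.126 MPa in tensile strength, holding the other predictors fixed.

(4.202, 12.126)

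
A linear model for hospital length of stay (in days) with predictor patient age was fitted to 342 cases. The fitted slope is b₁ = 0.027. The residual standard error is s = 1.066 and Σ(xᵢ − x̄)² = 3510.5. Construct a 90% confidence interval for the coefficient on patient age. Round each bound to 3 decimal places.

(-0.003, 0.057)

SE(b₁) = s/√Sₓₓ = 1.066/√3510.5 = 0.0179917.
df = n − 2 = 340.
t* = t_{0.05, 340} = 1.649348.
Margin = t* × SE = 1.649348 × 0.0179917 = 0.02967.
CI: 0.027 ± 0.02967 → (-0.003, 0.057).
With 90% confidence, each one-unit increase in patient age is associated with a change of between -0.003 and 0.057 days in hospital length of stay.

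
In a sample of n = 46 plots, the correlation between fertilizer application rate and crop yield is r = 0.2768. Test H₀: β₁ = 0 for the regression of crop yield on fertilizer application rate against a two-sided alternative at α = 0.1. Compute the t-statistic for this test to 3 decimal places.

t = r·√(n − 2)/√(1 − r²) = 0.2768·√44/√0.923382 = 1.911.
df = n − 2 = 44.
Two-sided p ≈ 0.0626, which is < 0.1, so reject H₀.
There is evidence of a linear association between fertilizer application rate and crop yield.

t = 1.911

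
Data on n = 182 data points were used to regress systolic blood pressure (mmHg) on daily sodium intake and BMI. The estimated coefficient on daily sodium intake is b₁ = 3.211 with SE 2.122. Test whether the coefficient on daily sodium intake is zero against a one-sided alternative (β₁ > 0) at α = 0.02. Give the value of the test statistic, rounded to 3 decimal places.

t = 1.513

H₀: β₁ = 0 vs H₁: β₁ > 0.
t = (b₁ − β₁⁰)/SE = 3.211 / 2.122 = 1.513.
df = n − k − 1 = 182 − 2 − 1 = 179.
One-sided p ≈ 0.0660, which is ≥ 0.02, so fail to reject H₀.
The data do not give significant evidence that the true slope on daily sodium intake is positive, holding the other predictors fixed.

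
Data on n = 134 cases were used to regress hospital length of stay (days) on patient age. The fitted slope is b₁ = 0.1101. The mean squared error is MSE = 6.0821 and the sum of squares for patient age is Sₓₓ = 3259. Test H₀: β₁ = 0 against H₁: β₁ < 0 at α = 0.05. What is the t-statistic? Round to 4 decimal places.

t = 2.5486

SE(b₁) = √(MSE/Sₓₓ) = √(6.0821/3259) = 0.0432001.
t = 0.1101 / 0.0432001 = 2.5486.
df = n − 2 = 132.
One-sided p ≈ 0.9940, which is ≥ 0.05, so fail to reject H₀.
The data do not give significant evidence that the true slope on patient age is negative.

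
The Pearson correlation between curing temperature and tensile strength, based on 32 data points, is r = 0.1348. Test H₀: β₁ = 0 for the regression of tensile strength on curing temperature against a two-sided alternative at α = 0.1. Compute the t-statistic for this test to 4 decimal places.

t = 0.7451

t = r·√(n − 2)/√(1 − r²) = 0.1348·√30/√0.981829 = 0.7451.
df = n − 2 = 30.
Two-sided p ≈ 0.4620, which is ≥ 0.1, so fail to reject H₀.
The data do not give significant evidence of a linear association between curing temperature and tensile strength.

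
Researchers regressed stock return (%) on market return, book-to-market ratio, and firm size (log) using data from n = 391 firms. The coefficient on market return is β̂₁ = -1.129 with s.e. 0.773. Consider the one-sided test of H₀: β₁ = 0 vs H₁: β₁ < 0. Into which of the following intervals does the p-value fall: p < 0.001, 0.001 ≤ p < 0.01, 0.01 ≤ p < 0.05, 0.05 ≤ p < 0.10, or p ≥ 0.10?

0.05 ≤ p < 0.10

t = -1.129 / 0.773 = -1.461.
df = n − k − 1 = 391 − 3 − 1 = 387.
One-sided p = P(T_{387} < t) ≈ 0.0725.
So 0.05 ≤ p < 0.10.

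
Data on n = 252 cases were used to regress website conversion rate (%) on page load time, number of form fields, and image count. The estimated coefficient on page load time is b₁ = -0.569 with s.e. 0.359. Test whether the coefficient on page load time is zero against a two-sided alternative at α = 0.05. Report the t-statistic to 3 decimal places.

t = -1.585

H₀: β₁ = 0 vs H₁: β₁ ≠ 0.
t = (b₁ − β₁⁰)/SE = -0.569 / 0.359 = -1.585.
df = n − k − 1 = 252 − 3 − 1 = 248.
Two-sided p ≈ 0.1143, which is ≥ 0.05, so fail to reject H₀.
The data do not give significant evidence of an association between page load time and website conversion rate, after adjusting for the other predictors.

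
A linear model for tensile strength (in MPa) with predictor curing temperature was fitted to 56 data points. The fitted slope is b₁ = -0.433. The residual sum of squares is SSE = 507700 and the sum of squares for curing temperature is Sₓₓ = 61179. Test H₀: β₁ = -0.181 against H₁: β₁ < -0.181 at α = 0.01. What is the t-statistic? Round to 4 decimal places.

t = -0.6428

MSE = SSE/(n − 2) = 507700/54 = 9401.85.
SE(b₁) = √(MSE/Sₓₓ) = √(9401.85/61179) = 0.392018.
t = (-0.433 − (-0.181)) / 0.392018 = -0.6428.
df = n − 2 = 54.
One-sided p ≈ 0.2615, which is ≥ 0.01, so fail to reject H₀.
The data do not give significant evidence that the true slope on curing temperature is below -0.181 MPa per unit.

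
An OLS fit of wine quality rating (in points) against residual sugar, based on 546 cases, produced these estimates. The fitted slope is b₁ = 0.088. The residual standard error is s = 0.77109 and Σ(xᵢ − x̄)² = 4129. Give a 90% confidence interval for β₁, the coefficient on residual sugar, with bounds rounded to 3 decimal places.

SE(b₁) = s/√Sₓₓ = 0.77109/√4129 = 0.012.
df = n − 2 = 544.
t* = t_{0.05, 544} = 1.647659.
Margin = t* × SE = 1.647659 × 0.012 = 0.01977.
CI: 0.088 ± 0.01977 → (0.068, 0.108).
With 90% confidence, each one-unit increase in residual sugar is associated with a change of between 0.068 and 0.108 points in wine quality rating.

(0.068, 0.108)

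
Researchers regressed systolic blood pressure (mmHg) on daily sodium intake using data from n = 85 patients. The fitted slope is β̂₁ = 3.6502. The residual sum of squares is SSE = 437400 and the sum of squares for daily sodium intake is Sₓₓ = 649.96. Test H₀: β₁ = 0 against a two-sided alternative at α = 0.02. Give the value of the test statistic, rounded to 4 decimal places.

t = 1.2819

MSE = SSE/(n − 2) = 437400/83 = 5269.88.
SE(β̂₁) = √(MSE/Sₓₓ) = √(5269.88/649.96) = 2.84746.
t = 3.6502 / 2.84746 = 1.2819.
df = n − 2 = 83.
Two-sided p ≈ 0.2034, which is ≥ 0.02, so fail to reject H₀.
The data do not give significant evidence of an association between daily sodium intake and systolic blood pressure.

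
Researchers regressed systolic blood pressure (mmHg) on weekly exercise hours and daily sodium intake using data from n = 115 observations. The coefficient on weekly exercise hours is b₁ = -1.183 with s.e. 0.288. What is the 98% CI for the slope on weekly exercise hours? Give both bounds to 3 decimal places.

df = n − k − 1 = 115 − 2 − 1 = 112.
t* = t_{0.01, 112} = 2.360104.
Margin = t* × SE = 2.360104 × 0.288 = 0.67971.
CI: -1.183 ± 0.67971 → (-1.863, -0.503).
With 98% confidence, each one-unit increase in weekly exercise hours is associated with a change of between -1.863 and -0.503 mmHg in systolic blood pressure, holding the other predictors fixed.

(-1.863, -0.503)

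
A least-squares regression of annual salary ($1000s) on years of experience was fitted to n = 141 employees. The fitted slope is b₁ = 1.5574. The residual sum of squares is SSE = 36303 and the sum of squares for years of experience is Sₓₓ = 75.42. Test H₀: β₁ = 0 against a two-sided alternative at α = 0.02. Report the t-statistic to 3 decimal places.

t = 0.837

MSE = SSE/(n − 2) = 36303/139 = 261.173.
SE(b₁) = √(MSE/Sₓₓ) = √(261.173/75.42) = 1.86089.
t = 1.5574 / 1.86089 = 0.837.
df = n − 2 = 139.
Two-sided p ≈ 0.4041, which is ≥ 0.02, so fail to reject H₀.
The data do not give significant evidence of an association between years of experience and annual salary.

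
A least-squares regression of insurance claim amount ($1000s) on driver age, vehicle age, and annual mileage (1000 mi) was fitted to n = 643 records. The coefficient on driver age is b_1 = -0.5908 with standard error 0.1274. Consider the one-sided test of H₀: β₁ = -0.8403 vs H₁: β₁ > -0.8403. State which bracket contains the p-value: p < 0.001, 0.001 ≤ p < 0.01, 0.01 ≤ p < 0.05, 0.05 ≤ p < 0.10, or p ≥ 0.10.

t = (-0.5908 − (-0.8403)) / 0.1274 = 1.958.
df = n − k − 1 = 643 − 3 − 1 = 639.
One-sided p = P(T_{639} > t) ≈ 0.0253.
So 0.01 ≤ p < 0.05.

0.01 ≤ p < 0.05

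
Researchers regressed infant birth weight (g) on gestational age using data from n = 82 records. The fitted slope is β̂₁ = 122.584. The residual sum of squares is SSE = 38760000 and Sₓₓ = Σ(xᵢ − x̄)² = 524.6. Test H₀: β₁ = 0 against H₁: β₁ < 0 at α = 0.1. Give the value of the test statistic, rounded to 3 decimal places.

t = 4.034

MSE = SSE/(n − 2) = 38760000/80 = 484500.
SE(β̂₁) = √(MSE/Sₓₓ) = √(484500/524.6) = 30.3901.
t = 122.584 / 30.3901 = 4.034.
df = n − 2 = 80.
One-sided p ≈ 0.9999, which is ≥ 0.1, so fail to reject H₀.
The data do not give significant evidence that the true slope on gestational age is negative.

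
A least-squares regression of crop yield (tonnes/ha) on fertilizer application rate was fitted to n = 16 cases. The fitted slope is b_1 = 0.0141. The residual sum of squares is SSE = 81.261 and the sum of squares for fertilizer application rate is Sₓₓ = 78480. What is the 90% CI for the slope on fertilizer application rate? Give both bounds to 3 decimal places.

(-0.001, 0.029)

MSE = SSE/(n − 2) = 81.261/14 = 5.80436.
SE(b_1) = √(MSE/Sₓₓ) = √(5.80436/78480) = 0.00859998.
df = n − 2 = 14.
t* = t_{0.05, 14} = 1.76131.
Margin = t* × SE = 1.76131 × 0.00859998 = 0.01515.
CI: 0.0141 ± 0.01515 → (-0.001, 0.029).
With 90% confidence, each one-unit increase in fertilizer application rate is associated with a change of between -0.001 and 0.029 tonnes/ha in crop yield.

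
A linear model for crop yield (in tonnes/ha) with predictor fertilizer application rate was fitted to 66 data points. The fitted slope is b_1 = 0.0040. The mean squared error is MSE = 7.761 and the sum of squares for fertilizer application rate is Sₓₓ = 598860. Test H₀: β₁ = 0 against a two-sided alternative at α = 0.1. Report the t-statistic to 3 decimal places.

t = 1.111

SE(b_1) = √(MSE/Sₓₓ) = √(7.761/598860) = 0.00359995.
t = 0.0040 / 0.00359995 = 1.111.
df = n − 2 = 64.
Two-sided p ≈ 0.2707, which is ≥ 0.1, so fail to reject H₀.
The data do not give significant evidence of an association between fertilizer application rate and crop yield.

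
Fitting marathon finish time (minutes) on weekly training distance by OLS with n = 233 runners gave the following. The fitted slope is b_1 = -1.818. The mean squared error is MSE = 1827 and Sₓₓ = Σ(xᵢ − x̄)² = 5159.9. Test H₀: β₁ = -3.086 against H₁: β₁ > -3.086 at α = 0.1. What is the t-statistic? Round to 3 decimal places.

SE(b_1) = √(MSE/Sₓₓ) = √(1827/5159.9) = 0.595043.
t = (-1.818 − (-3.086)) / 0.595043 = 2.131.
df = n − 2 = 231.
One-sided p ≈ 0.0171, which is < 0.1, so reject H₀.
There is evidence that the true slope on weekly training distance exceeds -3.086 minutes per unit.

t = 2.131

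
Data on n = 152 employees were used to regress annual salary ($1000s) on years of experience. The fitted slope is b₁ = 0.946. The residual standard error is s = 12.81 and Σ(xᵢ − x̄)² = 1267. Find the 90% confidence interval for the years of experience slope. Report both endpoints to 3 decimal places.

(0.350, 1.542)

SE(b₁) = s/√Sₓₓ = 12.81/√1267 = 0.359883.
df = n − 2 = 150.
t* = t_{0.05, 150} = 1.655076.
Margin = t* × SE = 1.655076 × 0.359883 = 0.59563.
CI: 0.946 ± 0.59563 → (0.350, 1.542).
With 90% confidence, each one-unit increase in years of experience is associated with a change of between 0.350 and 1.542 $1000s in annual salary.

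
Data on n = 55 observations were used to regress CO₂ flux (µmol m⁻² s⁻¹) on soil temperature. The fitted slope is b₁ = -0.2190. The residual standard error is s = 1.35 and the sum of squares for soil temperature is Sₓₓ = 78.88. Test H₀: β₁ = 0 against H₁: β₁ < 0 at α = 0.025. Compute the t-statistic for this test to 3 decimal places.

t = -1.441

SE(b₁) = s/√Sₓₓ = 1.35/√78.88 = 0.152002.
t = -0.2190 / 0.152002 = -1.441.
df = n − 2 = 53.
One-sided p ≈ 0.0778, which is ≥ 0.025, so fail to reject H₀.
The data do not give significant evidence that the true slope on soil temperature is negative.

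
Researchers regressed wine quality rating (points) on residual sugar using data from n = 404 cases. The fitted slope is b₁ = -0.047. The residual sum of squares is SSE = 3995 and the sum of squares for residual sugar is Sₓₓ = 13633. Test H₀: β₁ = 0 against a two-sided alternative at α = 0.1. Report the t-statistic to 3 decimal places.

t = -1.741

MSE = SSE/(n − 2) = 3995/402 = 9.93781.
SE(b₁) = √(MSE/Sₓₓ) = √(9.93781/13633) = 0.0269991.
t = -0.047 / 0.0269991 = -1.741.
df = n − 2 = 402.
Two-sided p ≈ 0.0825, which is < 0.1, so reject H₀.
There is evidence that residual sugar is associated with wine quality rating.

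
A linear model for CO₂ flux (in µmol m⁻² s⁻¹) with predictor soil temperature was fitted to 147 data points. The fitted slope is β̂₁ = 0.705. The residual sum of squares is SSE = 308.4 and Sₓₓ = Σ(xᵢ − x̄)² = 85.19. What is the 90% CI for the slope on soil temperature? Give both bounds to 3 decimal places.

MSE = SSE/(n − 2) = 308.4/145 = 2.1269.
SE(β̂₁) = √(MSE/Sₓₓ) = √(2.1269/85.19) = 0.158008.
df = n − 2 = 145.
t* = t_{0.05, 145} = 1.65543.
Margin = t* × SE = 1.65543 × 0.158008 = 0.26157.
CI: 0.705 ± 0.26157 → (0.443, 0.967).
With 90% confidence, each one-unit increase in soil temperature is associated with a change of between 0.443 and 0.967 µmol m⁻² s⁻¹ in CO₂ flux.

(0.443, 0.967)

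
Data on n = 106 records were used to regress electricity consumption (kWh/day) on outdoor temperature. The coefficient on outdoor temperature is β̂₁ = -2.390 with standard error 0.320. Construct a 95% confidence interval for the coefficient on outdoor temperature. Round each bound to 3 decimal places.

(-3.025, -1.755)

df = n − 2 = 106 − 2 = 104.
t* = t_{0.025, 104} = 1.983038.
Margin = t* × SE = 1.983038 × 0.320 = 0.63457.
CI: -2.390 ± 0.63457 → (-3.025, -1.755).
With 95% confidence, each one-unit increase in outdoor temperature is associated with a change of between -3.025 and -1.755 kWh/day in electricity consumption.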